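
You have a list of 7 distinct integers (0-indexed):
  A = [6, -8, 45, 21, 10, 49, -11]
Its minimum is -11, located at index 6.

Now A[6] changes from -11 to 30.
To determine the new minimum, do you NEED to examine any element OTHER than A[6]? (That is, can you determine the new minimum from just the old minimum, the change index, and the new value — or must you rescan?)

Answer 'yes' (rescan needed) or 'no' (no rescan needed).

Old min = -11 at index 6
Change at index 6: -11 -> 30
Index 6 WAS the min and new value 30 > old min -11. Must rescan other elements to find the new min.
Needs rescan: yes

Answer: yes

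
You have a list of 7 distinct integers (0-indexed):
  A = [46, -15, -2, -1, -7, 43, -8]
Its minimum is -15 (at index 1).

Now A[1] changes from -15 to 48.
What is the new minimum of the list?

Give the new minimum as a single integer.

Answer: -8

Derivation:
Old min = -15 (at index 1)
Change: A[1] -15 -> 48
Changed element WAS the min. Need to check: is 48 still <= all others?
  Min of remaining elements: -8
  New min = min(48, -8) = -8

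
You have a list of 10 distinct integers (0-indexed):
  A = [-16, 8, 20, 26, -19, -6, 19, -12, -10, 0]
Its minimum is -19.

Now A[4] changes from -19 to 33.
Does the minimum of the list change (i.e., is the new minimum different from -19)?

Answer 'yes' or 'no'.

Old min = -19
Change: A[4] -19 -> 33
Changed element was the min; new min must be rechecked.
New min = -16; changed? yes

Answer: yes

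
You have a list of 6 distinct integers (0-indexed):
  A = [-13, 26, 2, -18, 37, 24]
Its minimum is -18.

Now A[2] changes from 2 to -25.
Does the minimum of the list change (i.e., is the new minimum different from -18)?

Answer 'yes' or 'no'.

Old min = -18
Change: A[2] 2 -> -25
Changed element was NOT the min; min changes only if -25 < -18.
New min = -25; changed? yes

Answer: yes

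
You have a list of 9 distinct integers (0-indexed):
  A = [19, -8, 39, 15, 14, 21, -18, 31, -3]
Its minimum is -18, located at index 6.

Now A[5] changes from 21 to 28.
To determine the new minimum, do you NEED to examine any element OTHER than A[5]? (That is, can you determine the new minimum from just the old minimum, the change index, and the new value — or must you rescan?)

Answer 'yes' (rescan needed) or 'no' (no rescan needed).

Old min = -18 at index 6
Change at index 5: 21 -> 28
Index 5 was NOT the min. New min = min(-18, 28). No rescan of other elements needed.
Needs rescan: no

Answer: no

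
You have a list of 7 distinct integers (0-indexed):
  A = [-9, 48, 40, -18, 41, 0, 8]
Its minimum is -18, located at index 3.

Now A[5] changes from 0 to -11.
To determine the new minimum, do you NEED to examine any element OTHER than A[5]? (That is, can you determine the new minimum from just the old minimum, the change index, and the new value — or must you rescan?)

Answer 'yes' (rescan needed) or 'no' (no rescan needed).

Old min = -18 at index 3
Change at index 5: 0 -> -11
Index 5 was NOT the min. New min = min(-18, -11). No rescan of other elements needed.
Needs rescan: no

Answer: no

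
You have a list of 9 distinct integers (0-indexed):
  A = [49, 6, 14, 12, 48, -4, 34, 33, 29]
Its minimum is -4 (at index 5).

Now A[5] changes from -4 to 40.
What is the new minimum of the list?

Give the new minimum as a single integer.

Old min = -4 (at index 5)
Change: A[5] -4 -> 40
Changed element WAS the min. Need to check: is 40 still <= all others?
  Min of remaining elements: 6
  New min = min(40, 6) = 6

Answer: 6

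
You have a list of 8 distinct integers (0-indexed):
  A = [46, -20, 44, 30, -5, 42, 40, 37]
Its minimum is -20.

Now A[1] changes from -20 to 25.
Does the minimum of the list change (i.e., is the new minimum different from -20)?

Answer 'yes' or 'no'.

Old min = -20
Change: A[1] -20 -> 25
Changed element was the min; new min must be rechecked.
New min = -5; changed? yes

Answer: yes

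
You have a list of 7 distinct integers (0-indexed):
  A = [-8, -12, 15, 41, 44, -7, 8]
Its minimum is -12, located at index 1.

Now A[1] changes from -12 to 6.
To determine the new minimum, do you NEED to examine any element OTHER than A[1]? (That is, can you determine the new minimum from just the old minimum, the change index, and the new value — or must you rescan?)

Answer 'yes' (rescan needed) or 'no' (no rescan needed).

Answer: yes

Derivation:
Old min = -12 at index 1
Change at index 1: -12 -> 6
Index 1 WAS the min and new value 6 > old min -12. Must rescan other elements to find the new min.
Needs rescan: yes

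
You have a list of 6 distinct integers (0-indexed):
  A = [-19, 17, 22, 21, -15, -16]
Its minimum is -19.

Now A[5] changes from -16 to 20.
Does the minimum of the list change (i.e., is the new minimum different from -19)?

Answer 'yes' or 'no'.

Old min = -19
Change: A[5] -16 -> 20
Changed element was NOT the min; min changes only if 20 < -19.
New min = -19; changed? no

Answer: no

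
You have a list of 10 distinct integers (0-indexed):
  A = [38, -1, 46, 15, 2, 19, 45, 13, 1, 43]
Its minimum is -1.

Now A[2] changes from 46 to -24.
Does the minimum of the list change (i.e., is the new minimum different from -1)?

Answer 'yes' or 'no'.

Answer: yes

Derivation:
Old min = -1
Change: A[2] 46 -> -24
Changed element was NOT the min; min changes only if -24 < -1.
New min = -24; changed? yes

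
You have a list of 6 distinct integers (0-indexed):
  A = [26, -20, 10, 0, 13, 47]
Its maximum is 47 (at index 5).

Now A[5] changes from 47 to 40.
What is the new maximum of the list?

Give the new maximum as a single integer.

Old max = 47 (at index 5)
Change: A[5] 47 -> 40
Changed element WAS the max -> may need rescan.
  Max of remaining elements: 26
  New max = max(40, 26) = 40

Answer: 40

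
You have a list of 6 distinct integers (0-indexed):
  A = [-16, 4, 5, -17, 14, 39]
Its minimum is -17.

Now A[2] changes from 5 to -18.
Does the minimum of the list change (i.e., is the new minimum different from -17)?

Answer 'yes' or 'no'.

Answer: yes

Derivation:
Old min = -17
Change: A[2] 5 -> -18
Changed element was NOT the min; min changes only if -18 < -17.
New min = -18; changed? yes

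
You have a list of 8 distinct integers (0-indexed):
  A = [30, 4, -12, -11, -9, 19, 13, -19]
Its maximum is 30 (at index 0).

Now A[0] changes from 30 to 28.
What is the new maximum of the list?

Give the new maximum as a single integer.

Old max = 30 (at index 0)
Change: A[0] 30 -> 28
Changed element WAS the max -> may need rescan.
  Max of remaining elements: 19
  New max = max(28, 19) = 28

Answer: 28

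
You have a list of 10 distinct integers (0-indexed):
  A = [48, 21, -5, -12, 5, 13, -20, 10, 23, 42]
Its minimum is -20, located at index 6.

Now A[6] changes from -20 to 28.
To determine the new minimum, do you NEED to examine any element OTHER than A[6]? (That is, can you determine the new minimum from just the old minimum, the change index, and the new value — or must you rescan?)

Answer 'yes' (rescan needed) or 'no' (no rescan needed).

Old min = -20 at index 6
Change at index 6: -20 -> 28
Index 6 WAS the min and new value 28 > old min -20. Must rescan other elements to find the new min.
Needs rescan: yes

Answer: yes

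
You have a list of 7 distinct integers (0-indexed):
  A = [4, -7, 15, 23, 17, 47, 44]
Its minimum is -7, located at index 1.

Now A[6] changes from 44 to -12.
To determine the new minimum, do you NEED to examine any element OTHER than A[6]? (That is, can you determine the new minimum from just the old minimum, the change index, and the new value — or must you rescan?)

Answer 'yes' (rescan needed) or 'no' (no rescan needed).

Answer: no

Derivation:
Old min = -7 at index 1
Change at index 6: 44 -> -12
Index 6 was NOT the min. New min = min(-7, -12). No rescan of other elements needed.
Needs rescan: no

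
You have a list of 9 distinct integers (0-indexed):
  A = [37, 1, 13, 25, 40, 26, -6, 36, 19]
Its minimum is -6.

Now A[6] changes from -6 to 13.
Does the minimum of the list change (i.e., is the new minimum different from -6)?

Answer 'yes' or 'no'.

Answer: yes

Derivation:
Old min = -6
Change: A[6] -6 -> 13
Changed element was the min; new min must be rechecked.
New min = 1; changed? yes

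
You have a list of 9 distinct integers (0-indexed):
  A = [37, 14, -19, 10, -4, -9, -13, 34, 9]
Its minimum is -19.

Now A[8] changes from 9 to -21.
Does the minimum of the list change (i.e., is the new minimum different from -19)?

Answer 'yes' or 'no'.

Old min = -19
Change: A[8] 9 -> -21
Changed element was NOT the min; min changes only if -21 < -19.
New min = -21; changed? yes

Answer: yes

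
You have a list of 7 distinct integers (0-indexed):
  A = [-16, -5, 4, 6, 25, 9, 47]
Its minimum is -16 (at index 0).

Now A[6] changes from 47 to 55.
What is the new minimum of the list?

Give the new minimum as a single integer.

Answer: -16

Derivation:
Old min = -16 (at index 0)
Change: A[6] 47 -> 55
Changed element was NOT the old min.
  New min = min(old_min, new_val) = min(-16, 55) = -16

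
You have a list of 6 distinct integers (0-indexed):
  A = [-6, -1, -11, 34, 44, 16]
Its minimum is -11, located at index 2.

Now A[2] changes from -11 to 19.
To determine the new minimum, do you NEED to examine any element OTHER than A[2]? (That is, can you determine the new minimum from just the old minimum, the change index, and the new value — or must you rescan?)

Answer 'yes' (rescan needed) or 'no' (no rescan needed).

Old min = -11 at index 2
Change at index 2: -11 -> 19
Index 2 WAS the min and new value 19 > old min -11. Must rescan other elements to find the new min.
Needs rescan: yes

Answer: yes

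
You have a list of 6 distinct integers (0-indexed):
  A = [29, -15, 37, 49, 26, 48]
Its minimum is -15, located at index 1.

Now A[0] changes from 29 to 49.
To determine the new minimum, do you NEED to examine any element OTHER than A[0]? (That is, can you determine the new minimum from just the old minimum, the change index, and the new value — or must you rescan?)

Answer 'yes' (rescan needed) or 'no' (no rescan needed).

Old min = -15 at index 1
Change at index 0: 29 -> 49
Index 0 was NOT the min. New min = min(-15, 49). No rescan of other elements needed.
Needs rescan: no

Answer: no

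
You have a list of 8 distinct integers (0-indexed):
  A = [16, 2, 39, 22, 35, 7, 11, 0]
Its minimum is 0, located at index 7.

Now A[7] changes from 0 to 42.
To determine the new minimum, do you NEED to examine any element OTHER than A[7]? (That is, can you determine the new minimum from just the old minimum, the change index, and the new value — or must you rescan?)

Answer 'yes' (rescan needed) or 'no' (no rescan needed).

Old min = 0 at index 7
Change at index 7: 0 -> 42
Index 7 WAS the min and new value 42 > old min 0. Must rescan other elements to find the new min.
Needs rescan: yes

Answer: yes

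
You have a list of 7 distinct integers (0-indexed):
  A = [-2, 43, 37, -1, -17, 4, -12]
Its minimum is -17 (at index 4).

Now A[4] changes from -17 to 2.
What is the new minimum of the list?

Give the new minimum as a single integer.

Answer: -12

Derivation:
Old min = -17 (at index 4)
Change: A[4] -17 -> 2
Changed element WAS the min. Need to check: is 2 still <= all others?
  Min of remaining elements: -12
  New min = min(2, -12) = -12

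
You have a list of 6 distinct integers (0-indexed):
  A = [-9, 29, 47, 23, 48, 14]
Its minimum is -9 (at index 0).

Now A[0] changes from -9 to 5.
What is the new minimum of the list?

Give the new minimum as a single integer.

Old min = -9 (at index 0)
Change: A[0] -9 -> 5
Changed element WAS the min. Need to check: is 5 still <= all others?
  Min of remaining elements: 14
  New min = min(5, 14) = 5

Answer: 5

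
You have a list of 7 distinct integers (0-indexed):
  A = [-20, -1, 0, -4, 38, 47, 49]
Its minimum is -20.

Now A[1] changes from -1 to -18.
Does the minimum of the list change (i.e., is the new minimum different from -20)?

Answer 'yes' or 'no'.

Answer: no

Derivation:
Old min = -20
Change: A[1] -1 -> -18
Changed element was NOT the min; min changes only if -18 < -20.
New min = -20; changed? no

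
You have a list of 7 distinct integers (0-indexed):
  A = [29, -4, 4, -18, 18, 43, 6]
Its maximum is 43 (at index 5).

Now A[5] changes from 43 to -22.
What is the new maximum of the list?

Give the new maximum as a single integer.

Answer: 29

Derivation:
Old max = 43 (at index 5)
Change: A[5] 43 -> -22
Changed element WAS the max -> may need rescan.
  Max of remaining elements: 29
  New max = max(-22, 29) = 29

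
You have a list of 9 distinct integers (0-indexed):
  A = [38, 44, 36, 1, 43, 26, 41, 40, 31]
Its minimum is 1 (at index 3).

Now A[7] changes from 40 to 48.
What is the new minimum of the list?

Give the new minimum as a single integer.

Old min = 1 (at index 3)
Change: A[7] 40 -> 48
Changed element was NOT the old min.
  New min = min(old_min, new_val) = min(1, 48) = 1

Answer: 1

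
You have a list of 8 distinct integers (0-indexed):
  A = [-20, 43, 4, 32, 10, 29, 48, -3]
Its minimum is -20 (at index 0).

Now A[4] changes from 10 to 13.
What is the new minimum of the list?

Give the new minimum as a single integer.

Old min = -20 (at index 0)
Change: A[4] 10 -> 13
Changed element was NOT the old min.
  New min = min(old_min, new_val) = min(-20, 13) = -20

Answer: -20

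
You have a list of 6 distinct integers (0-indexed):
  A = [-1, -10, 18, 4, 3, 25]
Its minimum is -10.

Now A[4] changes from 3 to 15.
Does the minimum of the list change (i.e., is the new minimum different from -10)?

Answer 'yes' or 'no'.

Answer: no

Derivation:
Old min = -10
Change: A[4] 3 -> 15
Changed element was NOT the min; min changes only if 15 < -10.
New min = -10; changed? no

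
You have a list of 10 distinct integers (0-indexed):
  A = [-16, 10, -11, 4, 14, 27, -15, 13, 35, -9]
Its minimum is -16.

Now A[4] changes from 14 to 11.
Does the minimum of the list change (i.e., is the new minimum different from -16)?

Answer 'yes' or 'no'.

Old min = -16
Change: A[4] 14 -> 11
Changed element was NOT the min; min changes only if 11 < -16.
New min = -16; changed? no

Answer: no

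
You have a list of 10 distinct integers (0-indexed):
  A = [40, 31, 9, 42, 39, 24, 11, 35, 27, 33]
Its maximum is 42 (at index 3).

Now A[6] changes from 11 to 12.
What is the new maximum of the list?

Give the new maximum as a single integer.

Answer: 42

Derivation:
Old max = 42 (at index 3)
Change: A[6] 11 -> 12
Changed element was NOT the old max.
  New max = max(old_max, new_val) = max(42, 12) = 42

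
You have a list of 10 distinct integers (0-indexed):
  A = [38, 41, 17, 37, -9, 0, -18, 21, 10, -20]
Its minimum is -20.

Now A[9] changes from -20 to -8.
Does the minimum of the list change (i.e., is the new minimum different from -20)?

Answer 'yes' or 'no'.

Old min = -20
Change: A[9] -20 -> -8
Changed element was the min; new min must be rechecked.
New min = -18; changed? yes

Answer: yes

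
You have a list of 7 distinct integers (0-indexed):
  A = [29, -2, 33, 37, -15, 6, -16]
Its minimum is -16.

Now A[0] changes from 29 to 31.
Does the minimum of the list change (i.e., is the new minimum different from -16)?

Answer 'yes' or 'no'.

Answer: no

Derivation:
Old min = -16
Change: A[0] 29 -> 31
Changed element was NOT the min; min changes only if 31 < -16.
New min = -16; changed? no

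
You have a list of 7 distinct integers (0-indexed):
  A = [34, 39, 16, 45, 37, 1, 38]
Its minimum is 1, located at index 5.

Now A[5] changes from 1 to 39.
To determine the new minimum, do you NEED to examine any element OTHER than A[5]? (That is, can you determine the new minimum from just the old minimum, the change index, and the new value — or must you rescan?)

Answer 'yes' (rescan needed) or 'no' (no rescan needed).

Old min = 1 at index 5
Change at index 5: 1 -> 39
Index 5 WAS the min and new value 39 > old min 1. Must rescan other elements to find the new min.
Needs rescan: yes

Answer: yes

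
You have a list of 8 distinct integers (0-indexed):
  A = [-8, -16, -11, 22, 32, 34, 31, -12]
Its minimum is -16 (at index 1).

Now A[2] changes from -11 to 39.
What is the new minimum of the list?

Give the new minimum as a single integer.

Answer: -16

Derivation:
Old min = -16 (at index 1)
Change: A[2] -11 -> 39
Changed element was NOT the old min.
  New min = min(old_min, new_val) = min(-16, 39) = -16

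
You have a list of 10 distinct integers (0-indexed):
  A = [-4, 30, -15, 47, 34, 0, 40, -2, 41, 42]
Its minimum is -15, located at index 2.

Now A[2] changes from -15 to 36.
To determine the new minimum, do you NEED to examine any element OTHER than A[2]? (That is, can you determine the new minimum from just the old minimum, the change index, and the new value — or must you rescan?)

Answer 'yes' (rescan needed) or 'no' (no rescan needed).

Old min = -15 at index 2
Change at index 2: -15 -> 36
Index 2 WAS the min and new value 36 > old min -15. Must rescan other elements to find the new min.
Needs rescan: yes

Answer: yes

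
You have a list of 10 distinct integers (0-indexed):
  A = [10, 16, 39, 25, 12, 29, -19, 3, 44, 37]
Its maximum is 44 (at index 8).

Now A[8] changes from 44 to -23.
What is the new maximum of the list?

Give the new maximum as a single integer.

Answer: 39

Derivation:
Old max = 44 (at index 8)
Change: A[8] 44 -> -23
Changed element WAS the max -> may need rescan.
  Max of remaining elements: 39
  New max = max(-23, 39) = 39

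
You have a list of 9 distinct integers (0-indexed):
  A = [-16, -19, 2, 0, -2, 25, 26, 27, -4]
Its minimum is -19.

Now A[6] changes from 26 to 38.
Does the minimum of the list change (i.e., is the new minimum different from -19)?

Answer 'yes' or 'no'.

Old min = -19
Change: A[6] 26 -> 38
Changed element was NOT the min; min changes only if 38 < -19.
New min = -19; changed? no

Answer: no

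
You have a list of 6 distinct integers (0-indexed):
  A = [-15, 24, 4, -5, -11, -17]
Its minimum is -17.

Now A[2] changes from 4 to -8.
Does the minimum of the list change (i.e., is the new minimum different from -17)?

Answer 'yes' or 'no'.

Answer: no

Derivation:
Old min = -17
Change: A[2] 4 -> -8
Changed element was NOT the min; min changes only if -8 < -17.
New min = -17; changed? no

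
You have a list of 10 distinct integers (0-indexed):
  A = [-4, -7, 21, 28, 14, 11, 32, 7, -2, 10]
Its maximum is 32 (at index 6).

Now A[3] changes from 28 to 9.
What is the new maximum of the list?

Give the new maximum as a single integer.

Old max = 32 (at index 6)
Change: A[3] 28 -> 9
Changed element was NOT the old max.
  New max = max(old_max, new_val) = max(32, 9) = 32

Answer: 32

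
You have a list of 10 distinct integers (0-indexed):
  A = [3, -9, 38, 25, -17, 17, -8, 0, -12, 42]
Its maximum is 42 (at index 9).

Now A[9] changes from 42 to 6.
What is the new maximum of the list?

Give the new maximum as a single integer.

Answer: 38

Derivation:
Old max = 42 (at index 9)
Change: A[9] 42 -> 6
Changed element WAS the max -> may need rescan.
  Max of remaining elements: 38
  New max = max(6, 38) = 38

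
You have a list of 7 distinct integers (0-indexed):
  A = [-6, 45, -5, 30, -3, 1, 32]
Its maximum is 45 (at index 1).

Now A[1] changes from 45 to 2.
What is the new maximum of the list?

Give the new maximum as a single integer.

Old max = 45 (at index 1)
Change: A[1] 45 -> 2
Changed element WAS the max -> may need rescan.
  Max of remaining elements: 32
  New max = max(2, 32) = 32

Answer: 32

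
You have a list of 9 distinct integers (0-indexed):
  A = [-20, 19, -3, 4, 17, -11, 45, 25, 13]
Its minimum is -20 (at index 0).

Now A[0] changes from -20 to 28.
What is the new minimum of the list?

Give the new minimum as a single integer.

Answer: -11

Derivation:
Old min = -20 (at index 0)
Change: A[0] -20 -> 28
Changed element WAS the min. Need to check: is 28 still <= all others?
  Min of remaining elements: -11
  New min = min(28, -11) = -11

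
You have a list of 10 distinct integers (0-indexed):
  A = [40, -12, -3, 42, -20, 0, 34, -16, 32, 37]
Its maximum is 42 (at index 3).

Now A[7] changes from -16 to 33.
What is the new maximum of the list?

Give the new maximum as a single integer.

Answer: 42

Derivation:
Old max = 42 (at index 3)
Change: A[7] -16 -> 33
Changed element was NOT the old max.
  New max = max(old_max, new_val) = max(42, 33) = 42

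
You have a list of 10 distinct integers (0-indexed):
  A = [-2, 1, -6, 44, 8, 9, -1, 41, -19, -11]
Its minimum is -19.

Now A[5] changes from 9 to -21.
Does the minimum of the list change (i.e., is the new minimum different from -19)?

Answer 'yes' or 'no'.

Old min = -19
Change: A[5] 9 -> -21
Changed element was NOT the min; min changes only if -21 < -19.
New min = -21; changed? yes

Answer: yes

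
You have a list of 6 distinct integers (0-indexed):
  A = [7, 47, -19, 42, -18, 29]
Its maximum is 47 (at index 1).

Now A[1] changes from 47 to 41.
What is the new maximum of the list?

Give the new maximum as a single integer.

Answer: 42

Derivation:
Old max = 47 (at index 1)
Change: A[1] 47 -> 41
Changed element WAS the max -> may need rescan.
  Max of remaining elements: 42
  New max = max(41, 42) = 42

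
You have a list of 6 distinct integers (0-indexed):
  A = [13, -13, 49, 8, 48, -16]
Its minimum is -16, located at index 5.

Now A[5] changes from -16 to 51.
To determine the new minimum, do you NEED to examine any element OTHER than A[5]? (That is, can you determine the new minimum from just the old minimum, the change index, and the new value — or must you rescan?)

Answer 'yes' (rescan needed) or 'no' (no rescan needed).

Answer: yes

Derivation:
Old min = -16 at index 5
Change at index 5: -16 -> 51
Index 5 WAS the min and new value 51 > old min -16. Must rescan other elements to find the new min.
Needs rescan: yes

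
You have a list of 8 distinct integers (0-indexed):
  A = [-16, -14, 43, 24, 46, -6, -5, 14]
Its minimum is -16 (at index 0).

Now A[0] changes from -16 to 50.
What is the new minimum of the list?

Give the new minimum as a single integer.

Old min = -16 (at index 0)
Change: A[0] -16 -> 50
Changed element WAS the min. Need to check: is 50 still <= all others?
  Min of remaining elements: -14
  New min = min(50, -14) = -14

Answer: -14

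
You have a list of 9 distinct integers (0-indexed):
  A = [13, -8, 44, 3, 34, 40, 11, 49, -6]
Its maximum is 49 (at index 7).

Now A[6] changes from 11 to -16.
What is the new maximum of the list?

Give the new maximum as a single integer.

Old max = 49 (at index 7)
Change: A[6] 11 -> -16
Changed element was NOT the old max.
  New max = max(old_max, new_val) = max(49, -16) = 49

Answer: 49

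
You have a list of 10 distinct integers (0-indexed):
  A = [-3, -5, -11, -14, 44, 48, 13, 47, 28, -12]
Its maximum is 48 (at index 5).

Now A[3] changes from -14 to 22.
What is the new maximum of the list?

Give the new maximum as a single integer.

Old max = 48 (at index 5)
Change: A[3] -14 -> 22
Changed element was NOT the old max.
  New max = max(old_max, new_val) = max(48, 22) = 48

Answer: 48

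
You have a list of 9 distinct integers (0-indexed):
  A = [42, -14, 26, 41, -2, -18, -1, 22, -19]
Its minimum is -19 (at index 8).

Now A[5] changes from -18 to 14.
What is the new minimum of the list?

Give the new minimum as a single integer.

Old min = -19 (at index 8)
Change: A[5] -18 -> 14
Changed element was NOT the old min.
  New min = min(old_min, new_val) = min(-19, 14) = -19

Answer: -19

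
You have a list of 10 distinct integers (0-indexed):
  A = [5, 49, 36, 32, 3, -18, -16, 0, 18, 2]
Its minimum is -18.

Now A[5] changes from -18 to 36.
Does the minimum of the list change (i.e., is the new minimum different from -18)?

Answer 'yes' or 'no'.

Answer: yes

Derivation:
Old min = -18
Change: A[5] -18 -> 36
Changed element was the min; new min must be rechecked.
New min = -16; changed? yes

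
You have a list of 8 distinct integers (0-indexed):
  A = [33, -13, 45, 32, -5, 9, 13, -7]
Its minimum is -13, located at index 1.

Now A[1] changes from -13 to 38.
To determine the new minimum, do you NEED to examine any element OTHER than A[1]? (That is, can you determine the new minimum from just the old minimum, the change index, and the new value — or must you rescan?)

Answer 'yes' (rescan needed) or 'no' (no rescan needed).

Old min = -13 at index 1
Change at index 1: -13 -> 38
Index 1 WAS the min and new value 38 > old min -13. Must rescan other elements to find the new min.
Needs rescan: yes

Answer: yes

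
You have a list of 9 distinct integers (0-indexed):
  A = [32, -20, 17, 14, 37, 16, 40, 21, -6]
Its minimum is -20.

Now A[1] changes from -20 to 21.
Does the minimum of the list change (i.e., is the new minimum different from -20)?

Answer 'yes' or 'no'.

Answer: yes

Derivation:
Old min = -20
Change: A[1] -20 -> 21
Changed element was the min; new min must be rechecked.
New min = -6; changed? yes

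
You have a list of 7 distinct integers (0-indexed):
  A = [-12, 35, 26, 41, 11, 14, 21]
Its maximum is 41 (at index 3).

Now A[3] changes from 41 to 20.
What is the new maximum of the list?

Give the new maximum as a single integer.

Old max = 41 (at index 3)
Change: A[3] 41 -> 20
Changed element WAS the max -> may need rescan.
  Max of remaining elements: 35
  New max = max(20, 35) = 35

Answer: 35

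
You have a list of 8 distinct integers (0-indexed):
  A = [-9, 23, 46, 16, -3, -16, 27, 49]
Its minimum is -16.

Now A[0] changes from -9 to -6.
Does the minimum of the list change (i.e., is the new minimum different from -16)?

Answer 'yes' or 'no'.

Old min = -16
Change: A[0] -9 -> -6
Changed element was NOT the min; min changes only if -6 < -16.
New min = -16; changed? no

Answer: no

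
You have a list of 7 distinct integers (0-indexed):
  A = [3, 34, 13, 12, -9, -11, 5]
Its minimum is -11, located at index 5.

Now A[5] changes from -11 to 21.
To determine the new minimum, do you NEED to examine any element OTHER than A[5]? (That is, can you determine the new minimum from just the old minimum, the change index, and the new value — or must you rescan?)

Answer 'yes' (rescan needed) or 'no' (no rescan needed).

Old min = -11 at index 5
Change at index 5: -11 -> 21
Index 5 WAS the min and new value 21 > old min -11. Must rescan other elements to find the new min.
Needs rescan: yes

Answer: yes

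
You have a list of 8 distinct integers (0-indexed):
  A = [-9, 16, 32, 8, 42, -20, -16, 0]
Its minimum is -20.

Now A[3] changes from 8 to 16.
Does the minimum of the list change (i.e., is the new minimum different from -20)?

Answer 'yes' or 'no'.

Answer: no

Derivation:
Old min = -20
Change: A[3] 8 -> 16
Changed element was NOT the min; min changes only if 16 < -20.
New min = -20; changed? no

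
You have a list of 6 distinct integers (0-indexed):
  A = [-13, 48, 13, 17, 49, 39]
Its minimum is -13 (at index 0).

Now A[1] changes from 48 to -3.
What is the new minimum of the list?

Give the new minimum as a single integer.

Answer: -13

Derivation:
Old min = -13 (at index 0)
Change: A[1] 48 -> -3
Changed element was NOT the old min.
  New min = min(old_min, new_val) = min(-13, -3) = -13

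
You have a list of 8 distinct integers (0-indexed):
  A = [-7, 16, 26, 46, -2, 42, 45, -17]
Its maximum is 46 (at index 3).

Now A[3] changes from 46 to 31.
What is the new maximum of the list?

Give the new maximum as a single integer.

Answer: 45

Derivation:
Old max = 46 (at index 3)
Change: A[3] 46 -> 31
Changed element WAS the max -> may need rescan.
  Max of remaining elements: 45
  New max = max(31, 45) = 45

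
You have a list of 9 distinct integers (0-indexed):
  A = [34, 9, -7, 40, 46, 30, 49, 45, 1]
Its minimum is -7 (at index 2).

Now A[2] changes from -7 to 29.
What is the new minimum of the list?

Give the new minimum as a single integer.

Old min = -7 (at index 2)
Change: A[2] -7 -> 29
Changed element WAS the min. Need to check: is 29 still <= all others?
  Min of remaining elements: 1
  New min = min(29, 1) = 1

Answer: 1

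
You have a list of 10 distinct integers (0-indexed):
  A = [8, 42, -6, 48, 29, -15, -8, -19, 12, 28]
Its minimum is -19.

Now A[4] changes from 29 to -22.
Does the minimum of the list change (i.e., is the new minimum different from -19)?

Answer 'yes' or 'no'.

Old min = -19
Change: A[4] 29 -> -22
Changed element was NOT the min; min changes only if -22 < -19.
New min = -22; changed? yes

Answer: yes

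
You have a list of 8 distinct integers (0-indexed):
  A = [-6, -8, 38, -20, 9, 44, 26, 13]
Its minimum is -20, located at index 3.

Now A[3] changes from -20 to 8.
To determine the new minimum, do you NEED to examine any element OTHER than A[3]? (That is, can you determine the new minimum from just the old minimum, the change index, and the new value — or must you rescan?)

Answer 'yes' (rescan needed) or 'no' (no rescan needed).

Old min = -20 at index 3
Change at index 3: -20 -> 8
Index 3 WAS the min and new value 8 > old min -20. Must rescan other elements to find the new min.
Needs rescan: yes

Answer: yes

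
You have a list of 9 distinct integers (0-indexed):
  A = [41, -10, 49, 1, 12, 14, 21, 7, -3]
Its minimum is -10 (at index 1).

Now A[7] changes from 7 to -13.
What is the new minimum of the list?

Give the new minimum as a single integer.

Old min = -10 (at index 1)
Change: A[7] 7 -> -13
Changed element was NOT the old min.
  New min = min(old_min, new_val) = min(-10, -13) = -13

Answer: -13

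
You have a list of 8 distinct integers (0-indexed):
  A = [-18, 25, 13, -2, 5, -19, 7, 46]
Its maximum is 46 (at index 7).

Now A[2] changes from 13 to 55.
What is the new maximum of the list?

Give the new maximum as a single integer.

Answer: 55

Derivation:
Old max = 46 (at index 7)
Change: A[2] 13 -> 55
Changed element was NOT the old max.
  New max = max(old_max, new_val) = max(46, 55) = 55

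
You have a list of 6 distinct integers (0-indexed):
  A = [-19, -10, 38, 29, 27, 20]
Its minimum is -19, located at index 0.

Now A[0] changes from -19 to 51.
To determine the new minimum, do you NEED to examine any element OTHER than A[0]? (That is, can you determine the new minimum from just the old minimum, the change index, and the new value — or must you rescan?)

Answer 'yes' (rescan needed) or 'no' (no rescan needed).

Answer: yes

Derivation:
Old min = -19 at index 0
Change at index 0: -19 -> 51
Index 0 WAS the min and new value 51 > old min -19. Must rescan other elements to find the new min.
Needs rescan: yes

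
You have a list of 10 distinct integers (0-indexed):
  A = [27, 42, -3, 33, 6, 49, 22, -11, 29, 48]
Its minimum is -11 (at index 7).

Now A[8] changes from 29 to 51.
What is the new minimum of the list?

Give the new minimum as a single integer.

Old min = -11 (at index 7)
Change: A[8] 29 -> 51
Changed element was NOT the old min.
  New min = min(old_min, new_val) = min(-11, 51) = -11

Answer: -11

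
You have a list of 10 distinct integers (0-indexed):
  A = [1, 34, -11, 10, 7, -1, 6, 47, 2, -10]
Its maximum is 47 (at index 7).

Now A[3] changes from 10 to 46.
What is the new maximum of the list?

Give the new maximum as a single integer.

Answer: 47

Derivation:
Old max = 47 (at index 7)
Change: A[3] 10 -> 46
Changed element was NOT the old max.
  New max = max(old_max, new_val) = max(47, 46) = 47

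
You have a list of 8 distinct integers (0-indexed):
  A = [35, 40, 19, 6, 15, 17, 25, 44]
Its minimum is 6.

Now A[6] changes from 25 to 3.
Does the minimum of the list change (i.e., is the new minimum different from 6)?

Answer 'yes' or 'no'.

Answer: yes

Derivation:
Old min = 6
Change: A[6] 25 -> 3
Changed element was NOT the min; min changes only if 3 < 6.
New min = 3; changed? yes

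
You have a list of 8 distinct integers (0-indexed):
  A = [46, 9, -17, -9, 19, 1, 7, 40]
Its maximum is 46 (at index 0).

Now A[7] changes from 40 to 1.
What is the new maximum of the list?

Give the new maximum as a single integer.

Old max = 46 (at index 0)
Change: A[7] 40 -> 1
Changed element was NOT the old max.
  New max = max(old_max, new_val) = max(46, 1) = 46

Answer: 46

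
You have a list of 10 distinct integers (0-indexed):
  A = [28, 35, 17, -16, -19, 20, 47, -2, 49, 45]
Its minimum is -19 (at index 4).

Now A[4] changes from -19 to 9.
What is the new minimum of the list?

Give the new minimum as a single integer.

Old min = -19 (at index 4)
Change: A[4] -19 -> 9
Changed element WAS the min. Need to check: is 9 still <= all others?
  Min of remaining elements: -16
  New min = min(9, -16) = -16

Answer: -16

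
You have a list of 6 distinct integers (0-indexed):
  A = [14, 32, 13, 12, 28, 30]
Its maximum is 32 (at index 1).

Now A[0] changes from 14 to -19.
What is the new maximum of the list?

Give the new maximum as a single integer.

Answer: 32

Derivation:
Old max = 32 (at index 1)
Change: A[0] 14 -> -19
Changed element was NOT the old max.
  New max = max(old_max, new_val) = max(32, -19) = 32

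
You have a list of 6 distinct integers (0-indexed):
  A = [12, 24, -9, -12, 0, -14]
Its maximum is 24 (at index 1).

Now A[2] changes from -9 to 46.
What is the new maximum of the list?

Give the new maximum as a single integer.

Answer: 46

Derivation:
Old max = 24 (at index 1)
Change: A[2] -9 -> 46
Changed element was NOT the old max.
  New max = max(old_max, new_val) = max(24, 46) = 46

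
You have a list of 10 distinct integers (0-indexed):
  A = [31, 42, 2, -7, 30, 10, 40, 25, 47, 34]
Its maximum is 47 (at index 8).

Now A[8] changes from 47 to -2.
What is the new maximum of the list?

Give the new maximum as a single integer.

Answer: 42

Derivation:
Old max = 47 (at index 8)
Change: A[8] 47 -> -2
Changed element WAS the max -> may need rescan.
  Max of remaining elements: 42
  New max = max(-2, 42) = 42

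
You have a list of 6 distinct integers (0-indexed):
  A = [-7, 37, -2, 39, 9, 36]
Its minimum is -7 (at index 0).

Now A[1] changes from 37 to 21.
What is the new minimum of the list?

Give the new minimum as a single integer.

Answer: -7

Derivation:
Old min = -7 (at index 0)
Change: A[1] 37 -> 21
Changed element was NOT the old min.
  New min = min(old_min, new_val) = min(-7, 21) = -7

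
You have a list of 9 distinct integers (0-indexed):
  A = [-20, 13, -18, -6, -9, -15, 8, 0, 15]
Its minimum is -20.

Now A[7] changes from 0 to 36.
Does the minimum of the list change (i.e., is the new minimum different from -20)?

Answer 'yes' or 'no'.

Old min = -20
Change: A[7] 0 -> 36
Changed element was NOT the min; min changes only if 36 < -20.
New min = -20; changed? no

Answer: no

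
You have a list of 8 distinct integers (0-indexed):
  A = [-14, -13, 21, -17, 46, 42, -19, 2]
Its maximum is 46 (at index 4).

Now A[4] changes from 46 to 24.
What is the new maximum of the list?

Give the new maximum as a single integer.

Old max = 46 (at index 4)
Change: A[4] 46 -> 24
Changed element WAS the max -> may need rescan.
  Max of remaining elements: 42
  New max = max(24, 42) = 42

Answer: 42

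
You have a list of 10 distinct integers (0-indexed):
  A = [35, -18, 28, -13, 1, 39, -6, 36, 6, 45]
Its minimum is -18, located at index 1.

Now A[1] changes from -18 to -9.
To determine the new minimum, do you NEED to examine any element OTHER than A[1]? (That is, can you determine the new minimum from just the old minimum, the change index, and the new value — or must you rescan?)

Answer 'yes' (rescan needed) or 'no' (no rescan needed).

Old min = -18 at index 1
Change at index 1: -18 -> -9
Index 1 WAS the min and new value -9 > old min -18. Must rescan other elements to find the new min.
Needs rescan: yes

Answer: yes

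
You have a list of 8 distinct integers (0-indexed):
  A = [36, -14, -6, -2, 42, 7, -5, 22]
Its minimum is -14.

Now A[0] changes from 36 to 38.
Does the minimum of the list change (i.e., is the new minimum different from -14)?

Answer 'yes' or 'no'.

Answer: no

Derivation:
Old min = -14
Change: A[0] 36 -> 38
Changed element was NOT the min; min changes only if 38 < -14.
New min = -14; changed? no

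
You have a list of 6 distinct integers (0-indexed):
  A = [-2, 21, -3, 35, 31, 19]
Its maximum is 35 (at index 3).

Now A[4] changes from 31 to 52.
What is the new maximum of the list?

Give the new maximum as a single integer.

Answer: 52

Derivation:
Old max = 35 (at index 3)
Change: A[4] 31 -> 52
Changed element was NOT the old max.
  New max = max(old_max, new_val) = max(35, 52) = 52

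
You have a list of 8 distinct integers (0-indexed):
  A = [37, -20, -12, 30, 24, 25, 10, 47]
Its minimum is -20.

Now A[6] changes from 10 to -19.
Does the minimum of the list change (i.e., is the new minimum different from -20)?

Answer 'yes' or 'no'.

Answer: no

Derivation:
Old min = -20
Change: A[6] 10 -> -19
Changed element was NOT the min; min changes only if -19 < -20.
New min = -20; changed? no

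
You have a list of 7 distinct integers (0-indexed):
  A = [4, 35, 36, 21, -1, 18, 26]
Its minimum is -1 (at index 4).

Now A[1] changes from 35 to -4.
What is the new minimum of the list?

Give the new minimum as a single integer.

Answer: -4

Derivation:
Old min = -1 (at index 4)
Change: A[1] 35 -> -4
Changed element was NOT the old min.
  New min = min(old_min, new_val) = min(-1, -4) = -4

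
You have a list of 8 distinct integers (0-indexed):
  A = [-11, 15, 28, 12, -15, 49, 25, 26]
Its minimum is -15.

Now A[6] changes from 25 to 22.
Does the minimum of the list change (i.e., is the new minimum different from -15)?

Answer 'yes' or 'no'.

Answer: no

Derivation:
Old min = -15
Change: A[6] 25 -> 22
Changed element was NOT the min; min changes only if 22 < -15.
New min = -15; changed? no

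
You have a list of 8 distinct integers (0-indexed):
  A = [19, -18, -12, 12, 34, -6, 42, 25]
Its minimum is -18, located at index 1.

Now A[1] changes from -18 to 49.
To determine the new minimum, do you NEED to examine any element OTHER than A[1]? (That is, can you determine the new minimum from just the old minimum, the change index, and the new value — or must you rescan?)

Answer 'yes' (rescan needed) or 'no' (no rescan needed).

Old min = -18 at index 1
Change at index 1: -18 -> 49
Index 1 WAS the min and new value 49 > old min -18. Must rescan other elements to find the new min.
Needs rescan: yes

Answer: yes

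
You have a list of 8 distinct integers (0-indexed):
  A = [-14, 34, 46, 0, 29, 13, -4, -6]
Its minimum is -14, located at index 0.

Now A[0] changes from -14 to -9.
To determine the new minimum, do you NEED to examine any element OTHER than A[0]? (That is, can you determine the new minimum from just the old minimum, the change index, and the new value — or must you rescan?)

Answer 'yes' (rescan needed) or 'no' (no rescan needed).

Answer: yes

Derivation:
Old min = -14 at index 0
Change at index 0: -14 -> -9
Index 0 WAS the min and new value -9 > old min -14. Must rescan other elements to find the new min.
Needs rescan: yes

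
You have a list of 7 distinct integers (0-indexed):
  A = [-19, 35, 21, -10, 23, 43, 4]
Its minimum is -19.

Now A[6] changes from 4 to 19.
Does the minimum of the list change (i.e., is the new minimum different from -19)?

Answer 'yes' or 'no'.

Old min = -19
Change: A[6] 4 -> 19
Changed element was NOT the min; min changes only if 19 < -19.
New min = -19; changed? no

Answer: no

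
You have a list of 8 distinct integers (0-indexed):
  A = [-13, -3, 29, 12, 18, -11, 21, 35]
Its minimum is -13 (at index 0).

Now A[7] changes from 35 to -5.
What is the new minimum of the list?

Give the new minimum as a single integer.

Answer: -13

Derivation:
Old min = -13 (at index 0)
Change: A[7] 35 -> -5
Changed element was NOT the old min.
  New min = min(old_min, new_val) = min(-13, -5) = -13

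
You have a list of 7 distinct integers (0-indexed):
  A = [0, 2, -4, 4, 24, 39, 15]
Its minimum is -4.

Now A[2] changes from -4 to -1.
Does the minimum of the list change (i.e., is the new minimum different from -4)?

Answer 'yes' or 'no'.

Answer: yes

Derivation:
Old min = -4
Change: A[2] -4 -> -1
Changed element was the min; new min must be rechecked.
New min = -1; changed? yes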